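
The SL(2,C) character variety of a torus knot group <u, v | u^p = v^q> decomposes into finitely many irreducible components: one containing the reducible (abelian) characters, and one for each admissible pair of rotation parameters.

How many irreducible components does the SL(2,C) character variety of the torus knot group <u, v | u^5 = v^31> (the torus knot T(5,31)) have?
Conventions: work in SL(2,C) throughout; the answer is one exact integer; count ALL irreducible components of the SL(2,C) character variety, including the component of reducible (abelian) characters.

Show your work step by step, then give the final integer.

61

Gamma = < u, v | u^5 = v^31 > (torus knot T(5,31)); the central element u^5 = v^31 acts as +I or -I in any irreducible SL(2,C) representation.
So on each irreducible component the traces are pinned: tr(u) = 2*cos(pi*alpha/5) with 1 <= alpha <= 4, tr(v) = 2*cos(pi*beta/31) with 1 <= beta <= 30.
Consistency of u^5 = (-1)^alpha I with v^31 = (-1)^beta I forces alpha = beta (mod 2).
Counting: 2 odd alphas x 15 odd betas + 2 even alphas x 15 even betas = 30 + 30 = 60.
Total: 60 irreducible-character components + 1 reducible (abelian) component = 61.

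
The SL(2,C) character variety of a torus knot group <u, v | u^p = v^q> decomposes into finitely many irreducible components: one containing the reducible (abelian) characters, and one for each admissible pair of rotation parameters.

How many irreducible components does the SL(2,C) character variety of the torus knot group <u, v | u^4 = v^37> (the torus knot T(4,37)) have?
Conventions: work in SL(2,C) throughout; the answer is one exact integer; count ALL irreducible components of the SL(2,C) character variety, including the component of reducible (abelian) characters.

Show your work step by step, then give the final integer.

Gamma = < u, v | u^4 = v^37 > (torus knot T(4,37)); the central element u^4 = v^37 acts as +I or -I in any irreducible SL(2,C) representation.
So on each irreducible component the traces are pinned: tr(u) = 2*cos(pi*alpha/4) with 1 <= alpha <= 3, tr(v) = 2*cos(pi*beta/37) with 1 <= beta <= 36.
Consistency of u^4 = (-1)^alpha I with v^37 = (-1)^beta I forces alpha = beta (mod 2).
count pairs: odd alpha (2 choices) x odd beta (18), plus even alpha (1) x even beta (18): 2*18 + 1*18 = 54.
components with irreducible characters: 54; plus the single component of reducible (abelian) characters: total 55.

55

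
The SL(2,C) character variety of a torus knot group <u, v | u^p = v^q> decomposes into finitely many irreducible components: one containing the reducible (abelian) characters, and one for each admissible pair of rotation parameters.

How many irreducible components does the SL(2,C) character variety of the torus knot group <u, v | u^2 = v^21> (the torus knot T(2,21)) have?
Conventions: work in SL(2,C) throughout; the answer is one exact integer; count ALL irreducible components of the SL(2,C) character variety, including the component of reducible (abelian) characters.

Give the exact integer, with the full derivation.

In the torus knot group T(2,21), u^2 = v^21 is central, so an irreducible representation sends it to +I or -I (Schur).
So on each irreducible component the traces are pinned: tr(u) = 2*cos(pi*alpha/2) with 1 <= alpha <= 1, tr(v) = 2*cos(pi*beta/21) with 1 <= beta <= 20.
The two central values (-1)^alpha I and (-1)^beta I must be the same matrix, so alpha and beta share a parity.
Enumerate parity-matched pairs: 1*10 odd-odd plus 0*10 even-even gives 10.
components with irreducible characters: 10; plus the single component of reducible (abelian) characters: total 11.

11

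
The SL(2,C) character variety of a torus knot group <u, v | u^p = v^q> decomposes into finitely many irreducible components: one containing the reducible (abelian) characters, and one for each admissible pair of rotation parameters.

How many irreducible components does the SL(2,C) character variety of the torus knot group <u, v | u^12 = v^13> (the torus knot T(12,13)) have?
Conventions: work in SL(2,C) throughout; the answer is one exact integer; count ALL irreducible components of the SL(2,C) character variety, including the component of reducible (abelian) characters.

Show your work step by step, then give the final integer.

67

In the torus knot group T(12,13), u^12 = v^13 is central, so an irreducible representation sends it to +I or -I (Schur).
On an irreducible component, tr(u) is locked at 2*cos(pi*alpha/12) for some alpha in 1..11, and tr(v) at 2*cos(pi*beta/13) for some beta in 1..12.
Consistency of u^12 = (-1)^alpha I with v^13 = (-1)^beta I forces alpha = beta (mod 2).
Enumerate parity-matched pairs: 6*6 odd-odd plus 5*6 even-even gives 66.
That is 66 components of irreducible characters, and with the reducible (abelian) component the total is 67.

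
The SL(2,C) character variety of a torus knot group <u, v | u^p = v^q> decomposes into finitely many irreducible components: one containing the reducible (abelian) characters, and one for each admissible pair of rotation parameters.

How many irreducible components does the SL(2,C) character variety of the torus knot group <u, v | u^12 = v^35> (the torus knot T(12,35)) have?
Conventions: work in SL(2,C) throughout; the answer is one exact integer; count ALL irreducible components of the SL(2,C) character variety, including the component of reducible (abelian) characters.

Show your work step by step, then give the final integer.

For T(12,35): irreducibility forces the central element u^12 = v^35 to one of +I, -I.
So on each irreducible component the traces are pinned: tr(u) = 2*cos(pi*alpha/12) with 1 <= alpha <= 11, tr(v) = 2*cos(pi*beta/35) with 1 <= beta <= 34.
The two central values (-1)^alpha I and (-1)^beta I must be the same matrix, so alpha and beta share a parity.
count pairs: odd alpha (6 choices) x odd beta (17), plus even alpha (5) x even beta (17): 6*17 + 5*17 = 187.
That is 187 components of irreducible characters, and with the reducible (abelian) component the total is 188.

188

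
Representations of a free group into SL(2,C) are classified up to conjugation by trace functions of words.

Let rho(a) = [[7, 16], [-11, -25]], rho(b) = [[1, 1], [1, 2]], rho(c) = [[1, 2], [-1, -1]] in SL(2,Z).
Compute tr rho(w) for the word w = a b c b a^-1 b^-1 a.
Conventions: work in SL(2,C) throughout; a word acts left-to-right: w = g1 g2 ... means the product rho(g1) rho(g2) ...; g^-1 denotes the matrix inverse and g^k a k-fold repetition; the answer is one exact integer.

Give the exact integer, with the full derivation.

-7011

rho(a) = [[7, 16], [-11, -25]]
... * rho(b) = [[1, 1], [1, 2]]  ->  [[23, 39], [-36, -61]]
... * rho(c) = [[1, 2], [-1, -1]]  ->  [[-16, 7], [25, -11]]
... * rho(b) = [[1, 1], [1, 2]]  ->  [[-9, -2], [14, 3]]
... * rho(a^-1) = [[-25, -16], [11, 7]]  ->  [[203, 130], [-317, -203]]
... * rho(b^-1) = [[2, -1], [-1, 1]]  ->  [[276, -73], [-431, 114]]
... * rho(a) = [[7, 16], [-11, -25]]  ->  [[2735, 6241], [-4271, -9746]]
tr = 2735 + -9746 = -7011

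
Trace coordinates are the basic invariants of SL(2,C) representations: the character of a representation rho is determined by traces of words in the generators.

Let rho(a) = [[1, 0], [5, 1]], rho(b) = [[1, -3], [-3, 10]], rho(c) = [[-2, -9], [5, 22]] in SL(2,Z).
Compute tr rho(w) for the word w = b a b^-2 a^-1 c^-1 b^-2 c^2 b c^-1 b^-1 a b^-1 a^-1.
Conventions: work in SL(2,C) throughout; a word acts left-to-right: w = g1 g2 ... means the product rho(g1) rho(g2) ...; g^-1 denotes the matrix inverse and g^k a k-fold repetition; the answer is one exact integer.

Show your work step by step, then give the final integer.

-5732764206181

rho(b) = [[1, -3], [-3, 10]]
... * rho(a) = [[1, 0], [5, 1]]  ->  [[-14, -3], [47, 10]]
... * rho(b^-1) = [[10, 3], [3, 1]]  ->  [[-149, -45], [500, 151]]
... * rho(b^-1) = [[10, 3], [3, 1]]  ->  [[-1625, -492], [5453, 1651]]
... * rho(a^-1) = [[1, 0], [-5, 1]]  ->  [[835, -492], [-2802, 1651]]
... * rho(c^-1) = [[22, 9], [-5, -2]]  ->  [[20830, 8499], [-69899, -28520]]
... * rho(b^-1) = [[10, 3], [3, 1]]  ->  [[233797, 70989], [-784550, -238217]]
... * rho(b^-1) = [[10, 3], [3, 1]]  ->  [[2550937, 772380], [-8560151, -2591867]]
... * rho(c) = [[-2, -9], [5, 22]]  ->  [[-1239974, -5966073], [4160967, 20020285]]
... * rho(c) = [[-2, -9], [5, 22]]  ->  [[-27350417, -120093840], [91779491, 402997567]]
... * rho(b) = [[1, -3], [-3, 10]]  ->  [[332931103, -1118887149], [-1117213210, 3754637197]]
... * rho(c^-1) = [[22, 9], [-5, -2]]  ->  [[12918920011, 5234154225], [-43351876605, -17564193284]]
... * rho(b^-1) = [[10, 3], [3, 1]]  ->  [[144891662785, 43990914258], [-486211345902, -147619823099]]
... * rho(a) = [[1, 0], [5, 1]]  ->  [[364846234075, 43990914258], [-1224310461397, -147619823099]]
... * rho(b^-1) = [[10, 3], [3, 1]]  ->  [[3780435083524, 1138529616483], [-12685964083267, -3820551207290]]
... * rho(a^-1) = [[1, 0], [-5, 1]]  ->  [[-1912212998891, 1138529616483], [6416791953183, -3820551207290]]
tr = -1912212998891 + -3820551207290 = -5732764206181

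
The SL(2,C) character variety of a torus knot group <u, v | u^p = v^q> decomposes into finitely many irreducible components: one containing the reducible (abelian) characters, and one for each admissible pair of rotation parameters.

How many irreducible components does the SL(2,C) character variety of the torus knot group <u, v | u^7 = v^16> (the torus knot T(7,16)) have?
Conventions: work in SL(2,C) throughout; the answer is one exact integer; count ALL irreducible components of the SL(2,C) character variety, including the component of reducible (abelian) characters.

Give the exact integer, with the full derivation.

46

Gamma = < u, v | u^7 = v^16 > (torus knot T(7,16)); the central element u^7 = v^16 acts as +I or -I in any irreducible SL(2,C) representation.
So on each irreducible component the traces are pinned: tr(u) = 2*cos(pi*alpha/7) with 1 <= alpha <= 6, tr(v) = 2*cos(pi*beta/16) with 1 <= beta <= 15.
The two central values (-1)^alpha I and (-1)^beta I must be the same matrix, so alpha and beta share a parity.
Counting: 3 odd alphas x 8 odd betas + 3 even alphas x 7 even betas = 24 + 21 = 45.
components with irreducible characters: 45; plus the single component of reducible (abelian) characters: total 46.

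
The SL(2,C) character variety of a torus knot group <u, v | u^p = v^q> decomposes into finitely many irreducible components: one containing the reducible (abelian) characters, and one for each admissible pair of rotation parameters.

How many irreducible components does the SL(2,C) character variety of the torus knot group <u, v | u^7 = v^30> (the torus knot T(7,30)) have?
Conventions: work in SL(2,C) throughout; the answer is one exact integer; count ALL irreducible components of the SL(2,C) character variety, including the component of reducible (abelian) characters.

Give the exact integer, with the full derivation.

88

Gamma = < u, v | u^7 = v^30 > (torus knot T(7,30)); the central element u^7 = v^30 acts as +I or -I in any irreducible SL(2,C) representation.
On an irreducible component, tr(u) is locked at 2*cos(pi*alpha/7) for some alpha in 1..6, and tr(v) at 2*cos(pi*beta/30) for some beta in 1..29.
u^7 = (-1)^alpha I and v^30 = (-1)^beta I must agree, so alpha and beta have equal parity.
Counting: 3 odd alphas x 15 odd betas + 3 even alphas x 14 even betas = 45 + 42 = 87.
components with irreducible characters: 87; plus the single component of reducible (abelian) characters: total 88.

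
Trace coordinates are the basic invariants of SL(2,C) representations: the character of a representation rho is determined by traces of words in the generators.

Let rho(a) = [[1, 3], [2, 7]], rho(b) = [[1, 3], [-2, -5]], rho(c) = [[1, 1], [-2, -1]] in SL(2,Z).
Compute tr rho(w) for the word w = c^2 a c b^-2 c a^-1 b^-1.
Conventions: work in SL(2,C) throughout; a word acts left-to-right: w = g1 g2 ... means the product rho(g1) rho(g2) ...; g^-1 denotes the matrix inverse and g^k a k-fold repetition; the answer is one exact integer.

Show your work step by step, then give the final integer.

2892

rho(c) = [[1, 1], [-2, -1]]
... * rho(c) = [[1, 1], [-2, -1]]  ->  [[-1, 0], [0, -1]]
... * rho(a) = [[1, 3], [2, 7]]  ->  [[-1, -3], [-2, -7]]
... * rho(c) = [[1, 1], [-2, -1]]  ->  [[5, 2], [12, 5]]
... * rho(b^-1) = [[-5, -3], [2, 1]]  ->  [[-21, -13], [-50, -31]]
... * rho(b^-1) = [[-5, -3], [2, 1]]  ->  [[79, 50], [188, 119]]
... * rho(c) = [[1, 1], [-2, -1]]  ->  [[-21, 29], [-50, 69]]
... * rho(a^-1) = [[7, -3], [-2, 1]]  ->  [[-205, 92], [-488, 219]]
... * rho(b^-1) = [[-5, -3], [2, 1]]  ->  [[1209, 707], [2878, 1683]]
tr = 1209 + 1683 = 2892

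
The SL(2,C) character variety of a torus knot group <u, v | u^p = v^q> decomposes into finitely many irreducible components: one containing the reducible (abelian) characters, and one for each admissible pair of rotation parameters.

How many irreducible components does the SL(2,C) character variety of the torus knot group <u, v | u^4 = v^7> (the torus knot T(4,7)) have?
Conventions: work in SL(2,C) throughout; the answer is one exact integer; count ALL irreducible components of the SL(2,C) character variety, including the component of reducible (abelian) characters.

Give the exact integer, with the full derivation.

Gamma = < u, v | u^4 = v^7 > (torus knot T(4,7)); the central element u^4 = v^7 acts as +I or -I in any irreducible SL(2,C) representation.
This locks tr(u) to 2*cos(pi*alpha/4), alpha in 1..3, and tr(v) to 2*cos(pi*beta/7), beta in 1..6, on each component of irreducible characters.
u^4 = (-1)^alpha I and v^7 = (-1)^beta I must agree, so alpha and beta have equal parity.
Counting: 2 odd alphas x 3 odd betas + 1 even alphas x 3 even betas = 6 + 3 = 9.
That is 9 components of irreducible characters, and with the reducible (abelian) component the total is 10.

10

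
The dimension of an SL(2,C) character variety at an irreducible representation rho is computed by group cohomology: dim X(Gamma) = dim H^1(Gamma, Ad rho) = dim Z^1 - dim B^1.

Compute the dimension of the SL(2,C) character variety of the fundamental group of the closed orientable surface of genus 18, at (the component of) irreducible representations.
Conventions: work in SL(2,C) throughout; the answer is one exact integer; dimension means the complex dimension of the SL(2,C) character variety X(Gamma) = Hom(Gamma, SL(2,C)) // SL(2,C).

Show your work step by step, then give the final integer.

Gamma = pi_1(Sigma_18) = < a_1, b_1, ..., a_18, b_18 | prod [a_i, b_i] > has 2g = 36 generators and 1 relator.
A cocycle assigns one sl_2 vector per generator subject to the relator condition d_2(z) = 0: dim of the unconstrained space is 3*2g = 108.
H^2 = coker(d_2) is dual to H^0 = 0 at irreducible rho (Poincare duality), so d_2 is onto: dim Z^1 = 105.
As always at irreducible rho, dim B^1 = 3.
dim H^1 = 105 - 3 = 102 = dim X.

102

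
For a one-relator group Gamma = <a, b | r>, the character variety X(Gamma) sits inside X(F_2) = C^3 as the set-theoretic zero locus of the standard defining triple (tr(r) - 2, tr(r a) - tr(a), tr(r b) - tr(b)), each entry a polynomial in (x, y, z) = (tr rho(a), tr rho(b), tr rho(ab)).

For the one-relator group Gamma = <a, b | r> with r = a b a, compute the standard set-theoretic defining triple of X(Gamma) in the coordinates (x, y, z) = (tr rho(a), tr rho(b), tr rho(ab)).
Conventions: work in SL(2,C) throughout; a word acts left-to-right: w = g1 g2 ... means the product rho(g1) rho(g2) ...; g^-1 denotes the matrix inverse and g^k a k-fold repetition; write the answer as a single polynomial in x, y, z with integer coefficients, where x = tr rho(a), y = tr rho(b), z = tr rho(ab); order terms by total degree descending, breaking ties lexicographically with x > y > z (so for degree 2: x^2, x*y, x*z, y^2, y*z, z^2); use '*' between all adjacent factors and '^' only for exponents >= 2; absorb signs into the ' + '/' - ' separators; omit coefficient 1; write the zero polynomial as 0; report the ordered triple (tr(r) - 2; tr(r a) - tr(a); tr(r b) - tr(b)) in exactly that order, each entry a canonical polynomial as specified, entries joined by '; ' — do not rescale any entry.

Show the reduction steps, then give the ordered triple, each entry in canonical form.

tr(a b a) = tr(a) tr(b a) - tr(b)   [square of a] = x*z - y
tr(a b a^2) = tr(a) tr(b a^2) - tr(b a) = x^2*z - x*y - z
tr(a b a b) = tr(a b) tr(a b) - tr(1)   [split at repeated a] = z^2 - 2
assemble the triple (tr(r) - 2; tr(r a) - x; tr(r b) - y)

x*z - y - 2; x^2*z - x*y - x - z; z^2 - y - 2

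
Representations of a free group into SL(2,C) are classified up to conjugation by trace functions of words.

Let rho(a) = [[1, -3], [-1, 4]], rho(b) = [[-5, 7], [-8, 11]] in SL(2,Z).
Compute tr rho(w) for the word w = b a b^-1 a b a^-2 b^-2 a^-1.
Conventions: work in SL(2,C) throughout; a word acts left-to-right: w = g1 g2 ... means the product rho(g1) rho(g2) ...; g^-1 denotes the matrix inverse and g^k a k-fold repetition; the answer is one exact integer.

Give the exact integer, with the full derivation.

66732434

rho(b) = [[-5, 7], [-8, 11]]
... * rho(a) = [[1, -3], [-1, 4]]  ->  [[-12, 43], [-19, 68]]
... * rho(b^-1) = [[11, -7], [8, -5]]  ->  [[212, -131], [335, -207]]
... * rho(a) = [[1, -3], [-1, 4]]  ->  [[343, -1160], [542, -1833]]
... * rho(b) = [[-5, 7], [-8, 11]]  ->  [[7565, -10359], [11954, -16369]]
... * rho(a^-1) = [[4, 3], [1, 1]]  ->  [[19901, 12336], [31447, 19493]]
... * rho(a^-1) = [[4, 3], [1, 1]]  ->  [[91940, 72039], [145281, 113834]]
... * rho(b^-1) = [[11, -7], [8, -5]]  ->  [[1587652, -1003775], [2508763, -1586137]]
... * rho(b^-1) = [[11, -7], [8, -5]]  ->  [[9433972, -6094689], [14907297, -9630656]]
... * rho(a^-1) = [[4, 3], [1, 1]]  ->  [[31641199, 22207227], [49998532, 35091235]]
tr = 31641199 + 35091235 = 66732434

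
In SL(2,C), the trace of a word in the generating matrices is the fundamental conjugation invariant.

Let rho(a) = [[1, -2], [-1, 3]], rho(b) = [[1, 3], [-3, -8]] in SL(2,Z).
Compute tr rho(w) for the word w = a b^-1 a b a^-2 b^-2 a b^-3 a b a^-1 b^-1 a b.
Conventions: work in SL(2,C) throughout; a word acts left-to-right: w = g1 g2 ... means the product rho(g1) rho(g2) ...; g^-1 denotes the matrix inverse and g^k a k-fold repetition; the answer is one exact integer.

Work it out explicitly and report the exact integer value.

10753311422

rho(a) = [[1, -2], [-1, 3]]
... * rho(b^-1) = [[-8, -3], [3, 1]]  ->  [[-14, -5], [17, 6]]
... * rho(a) = [[1, -2], [-1, 3]]  ->  [[-9, 13], [11, -16]]
... * rho(b) = [[1, 3], [-3, -8]]  ->  [[-48, -131], [59, 161]]
... * rho(a^-1) = [[3, 2], [1, 1]]  ->  [[-275, -227], [338, 279]]
... * rho(a^-1) = [[3, 2], [1, 1]]  ->  [[-1052, -777], [1293, 955]]
... * rho(b^-1) = [[-8, -3], [3, 1]]  ->  [[6085, 2379], [-7479, -2924]]
... * rho(b^-1) = [[-8, -3], [3, 1]]  ->  [[-41543, -15876], [51060, 19513]]
... * rho(a) = [[1, -2], [-1, 3]]  ->  [[-25667, 35458], [31547, -43581]]
... * rho(b^-1) = [[-8, -3], [3, 1]]  ->  [[311710, 112459], [-383119, -138222]]
... * rho(b^-1) = [[-8, -3], [3, 1]]  ->  [[-2156303, -822671], [2650286, 1011135]]
... * rho(b^-1) = [[-8, -3], [3, 1]]  ->  [[14782411, 5646238], [-18168883, -6939723]]
... * rho(a) = [[1, -2], [-1, 3]]  ->  [[9136173, -12626108], [-11229160, 15518597]]
... * rho(b) = [[1, 3], [-3, -8]]  ->  [[47014497, 128417383], [-57784951, -157836256]]
... * rho(a^-1) = [[3, 2], [1, 1]]  ->  [[269460874, 222446377], [-331191109, -273406158]]
... * rho(b^-1) = [[-8, -3], [3, 1]]  ->  [[-1488347861, -585936245], [1829310398, 720167169]]
... * rho(a) = [[1, -2], [-1, 3]]  ->  [[-902411616, 1218886987], [1109143229, -1498119289]]
... * rho(b) = [[1, 3], [-3, -8]]  ->  [[-4559072577, -12458330744], [5603501096, 15312383999]]
tr = -4559072577 + 15312383999 = 10753311422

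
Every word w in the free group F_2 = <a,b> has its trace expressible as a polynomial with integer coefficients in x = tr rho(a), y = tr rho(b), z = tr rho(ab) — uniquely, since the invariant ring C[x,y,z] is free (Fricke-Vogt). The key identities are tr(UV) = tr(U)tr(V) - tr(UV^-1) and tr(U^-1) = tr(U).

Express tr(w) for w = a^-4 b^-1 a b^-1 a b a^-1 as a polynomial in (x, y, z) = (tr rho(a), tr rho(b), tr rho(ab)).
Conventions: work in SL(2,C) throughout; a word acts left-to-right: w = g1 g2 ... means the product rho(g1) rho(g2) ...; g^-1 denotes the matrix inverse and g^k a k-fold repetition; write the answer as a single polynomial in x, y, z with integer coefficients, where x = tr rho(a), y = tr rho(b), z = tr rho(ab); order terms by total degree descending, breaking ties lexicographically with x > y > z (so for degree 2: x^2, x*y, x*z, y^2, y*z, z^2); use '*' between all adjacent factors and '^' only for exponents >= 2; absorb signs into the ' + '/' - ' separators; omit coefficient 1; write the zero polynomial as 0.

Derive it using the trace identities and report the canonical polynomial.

tr(a b a) = tr(a) * tr(b a) - tr(b)   [square of a] = x*z - y
tr(a b a b) = tr(a b) * tr(a b) - tr(1)   [split at a repeated a] = z^2 - 2
so tr(b^-1 a b a) = tr(a b a) * tr(b) - tr(a b a b)   [inverse elimination on b] = x*y*z - y^2 - z^2 + 2
tr(b^-1 a b a^-1) = tr(b^-1 a b) * tr(a) - tr(b^-1 a b a)   [inverse elimination on a] = -x*y*z + x^2 + y^2 + z^2 - 2
so tr(b^2 a) = tr(b) * tr(a b) - tr(a)   [square of b] = y*z - x
tr(b^2) = tr(b) * tr(b) - tr(1)   [square of b] = y^2 - 2
tr(b a^2 b) = tr(a) * tr(b^2 a) - tr(b^2)   [square of a] = x*y*z - x^2 - y^2 + 2
tr(b a^2 b a) = tr(a) * tr(b a b a) - tr(b a b)   [square of a] = x*z^2 - y*z - x
so tr(a b a^-1 b a) = tr(b a^2 b) * tr(a) - tr(b a^2 b a)   [inverse elimination on a] = x^2*y*z - x^3 - x*y^2 - x*z^2 + y*z + 3*x
reduce: tr(b a b a b) = tr(b) * tr(a b a b) - tr(a b a)   [square of b] = y*z^2 - x*z - y
so tr(b a b a b a) = tr(a b) * tr(a b a b) - tr(a^-1 b^-1)   [split at a repeated a] = z^3 - 3*z
tr(a b a^-1 b a b) = tr(b a b a b) * tr(a) - tr(b a b a b a)   [inverse elimination on a] = x*y*z^2 - x^2*z - z^3 - x*y + 3*z
reduce: tr(b a b^-1 a b a^-1) = tr(a b a^-1 b a) * tr(b) - tr(a b a^-1 b a b)   [inverse elimination on b] = x^2*y^2*z - x^3*y - x*y^3 - 2*x*y*z^2 + x^2*z + y^2*z + z^3 + 4*x*y - 3*z
tr(b a b^-1 a b) = tr(a b^2 a) * tr(b) - tr(a b^2 a b)   [inverse elimination on b] = x*y^2*z - x^2*y - y^3 - y*z^2 + x*z + 3*y
so tr(a b^-1 a b a^-2 b) = tr(b a b^-1 a b a^-1) * tr(a) - tr(b a b^-1 a b)   [inverse elimination on a] = x^3*y^2*z - x^4*y - x^2*y^3 - 2*x^2*y*z^2 + x^3*z + x*z^3 + 5*x^2*y + y^3 + y*z^2 - 4*x*z - 3*y
tr(a^-2 b^-1 a b^-1 a b) = tr(a b^-1 a b a^-2) * tr(b) - tr(a b^-1 a b a^-2 b)   [inverse elimination on b] = -x^3*y^2*z + x^4*y + x^2*y^3 + 2*x^2*y*z^2 - x^3*z - x*y^2*z - x*z^3 - 4*x^2*y + 4*x*z + y
tr(a^2) = tr(a) * tr(a) - tr(1)   [square of a] = x^2 - 2
tr(a b^-1 a) = tr(a^2) * tr(b) - tr(a^2 b)   [inverse elimination on b] = x^2*y - x*z - y
reduce: tr(a b a^2) = tr(a) * tr(a b a) - tr(a b)   [square of a] = x^2*z - x*y - z
tr(a b^-1 a b a) = tr(a b a^2) * tr(b) - tr(a b a^2 b)   [inverse elimination on b] = x^2*y*z - x*y^2 - x*z^2 + x
tr(a b^-1 a b a b) = tr(a b a b a) * tr(b) - tr(a b a b a b)   [inverse elimination on b] = x*y*z^2 - y^2*z - z^3 - x*y + 3*z
so tr(b^-1 a b^-1 a b a) = tr(a b^-1 a b a) * tr(b) - tr(a b^-1 a b a b)   [inverse elimination on b] = x^2*y^2*z - x*y^3 - 2*x*y*z^2 + y^2*z + z^3 + 2*x*y - 3*z
so tr(a^-1 b^-1 a b^-1 a b) = tr(b^-1 a b^-1 a b) * tr(a) - tr(b^-1 a b^-1 a b a)   [inverse elimination on a] = -x^2*y^2*z + x^3*y + x*y^3 + 2*x*y*z^2 - x^2*z - y^2*z - z^3 - 3*x*y + 3*z
tr(b^-1 a b^-1 a b a^-3) = tr(a^-2 b^-1 a b^-1 a b) * tr(a) - tr(a^-2 b^-1 a b^-1 a b a)   [inverse elimination on a] = -x^4*y^2*z + x^5*y + x^3*y^3 + 2*x^3*y*z^2 - x^4*z - x^2*z^3 - 5*x^3*y - x*y^3 - 2*x*y*z^2 + 5*x^2*z + y^2*z + z^3 + 4*x*y - 3*z
reduce: tr(a^-3 b^-1 a b^-1 a b a^-1) = tr(b^-1 a b^-1 a b a^-3) * tr(a) - tr(b^-1 a b^-1 a b a^-2)   [inverse elimination on a] = -x^5*y^2*z + x^6*y + x^4*y^3 + 2*x^4*y*z^2 - x^5*z + x^3*y^2*z - x^3*z^3 - 6*x^4*y - 2*x^2*y^3 - 4*x^2*y*z^2 + 6*x^3*z + 2*x*y^2*z + 2*x*z^3 + 8*x^2*y - 7*x*z - y
tr(a^-4 b^-1 a b^-1 a b a^-1) = tr(a^-3 b^-1 a b^-1 a b a^-1) * tr(a) - tr(a^-3 b^-1 a b^-1 a b)   [inverse elimination on a] = -x^6*y^2*z + x^7*y + x^5*y^3 + 2*x^5*y*z^2 - x^6*z + 2*x^4*y^2*z - x^4*z^3 - 7*x^5*y - 3*x^3*y^3 - 6*x^3*y*z^2 + 7*x^4*z + 2*x^2*y^2*z + 3*x^2*z^3 + 13*x^3*y + x*y^3 + 2*x*y*z^2 - 12*x^2*z - y^2*z - z^3 - 5*x*y + 3*z

-x^6*y^2*z + x^7*y + x^5*y^3 + 2*x^5*y*z^2 - x^6*z + 2*x^4*y^2*z - x^4*z^3 - 7*x^5*y - 3*x^3*y^3 - 6*x^3*y*z^2 + 7*x^4*z + 2*x^2*y^2*z + 3*x^2*z^3 + 13*x^3*y + x*y^3 + 2*x*y*z^2 - 12*x^2*z - y^2*z - z^3 - 5*x*y + 3*z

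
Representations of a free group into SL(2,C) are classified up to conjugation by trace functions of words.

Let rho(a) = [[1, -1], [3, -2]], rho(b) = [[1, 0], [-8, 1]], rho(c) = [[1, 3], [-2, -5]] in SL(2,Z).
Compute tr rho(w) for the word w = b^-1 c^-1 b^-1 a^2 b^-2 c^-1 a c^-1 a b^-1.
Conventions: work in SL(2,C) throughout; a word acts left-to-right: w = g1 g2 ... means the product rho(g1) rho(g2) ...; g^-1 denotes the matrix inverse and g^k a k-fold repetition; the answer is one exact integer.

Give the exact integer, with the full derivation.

1235080

rho(b^-1) = [[1, 0], [8, 1]]
... * rho(c^-1) = [[-5, -3], [2, 1]]  ->  [[-5, -3], [-38, -23]]
... * rho(b^-1) = [[1, 0], [8, 1]]  ->  [[-29, -3], [-222, -23]]
... * rho(a) = [[1, -1], [3, -2]]  ->  [[-38, 35], [-291, 268]]
... * rho(a) = [[1, -1], [3, -2]]  ->  [[67, -32], [513, -245]]
... * rho(b^-1) = [[1, 0], [8, 1]]  ->  [[-189, -32], [-1447, -245]]
... * rho(b^-1) = [[1, 0], [8, 1]]  ->  [[-445, -32], [-3407, -245]]
... * rho(c^-1) = [[-5, -3], [2, 1]]  ->  [[2161, 1303], [16545, 9976]]
... * rho(a) = [[1, -1], [3, -2]]  ->  [[6070, -4767], [46473, -36497]]
... * rho(c^-1) = [[-5, -3], [2, 1]]  ->  [[-39884, -22977], [-305359, -175916]]
... * rho(a) = [[1, -1], [3, -2]]  ->  [[-108815, 85838], [-833107, 657191]]
... * rho(b^-1) = [[1, 0], [8, 1]]  ->  [[577889, 85838], [4424421, 657191]]
tr = 577889 + 657191 = 1235080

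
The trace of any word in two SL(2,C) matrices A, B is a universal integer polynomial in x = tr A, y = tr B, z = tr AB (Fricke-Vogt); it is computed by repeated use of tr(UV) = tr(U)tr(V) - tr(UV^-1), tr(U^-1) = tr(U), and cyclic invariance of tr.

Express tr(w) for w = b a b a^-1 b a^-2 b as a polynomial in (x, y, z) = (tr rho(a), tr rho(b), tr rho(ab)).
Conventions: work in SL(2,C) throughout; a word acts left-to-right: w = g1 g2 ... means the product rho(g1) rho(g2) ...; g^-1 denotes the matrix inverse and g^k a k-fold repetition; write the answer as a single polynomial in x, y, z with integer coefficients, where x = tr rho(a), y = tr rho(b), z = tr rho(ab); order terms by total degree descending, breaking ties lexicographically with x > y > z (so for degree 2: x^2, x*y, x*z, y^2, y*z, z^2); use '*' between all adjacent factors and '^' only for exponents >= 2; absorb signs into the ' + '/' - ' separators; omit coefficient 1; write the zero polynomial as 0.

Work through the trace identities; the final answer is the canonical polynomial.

x^3*y^3*z - x^4*y^2 - 2*x^2*y^2*z^2 + x^3*y*z - x*y^3*z + x*y*z^3 + 2*x^2*y^2 + y^2*z^2 - x*y*z - y^2 - z^2 + 2

tr(a b^2) = tr(b) * tr(a b) - tr(a)  (reduce the b square) = y*z - x
tr(b^2 a b) = tr(b) * tr(a b^2) - tr(a b)  (reduce the b square) = y^2*z - x*y - z
tr(b^2 a b^2) = tr(b) * tr(b^2 a b) - tr(b^2 a)  (reduce the b square) = y^3*z - x*y^2 - 2*y*z + x
tr(a b a b) = tr(b a) * tr(b a) - tr(1)  (split on b) = z^2 - 2
tr(a b a) = tr(a) * tr(b a) - tr(b)  (reduce the a square) = x*z - y
tr(a b^2 a b) = tr(b) * tr(a b a b) - tr(a b a)  (reduce the b square) = y*z^2 - x*z - y
tr(a^2) = tr(a) * tr(a) - tr(1)  (reduce the a square) = x^2 - 2
tr(a b^2 a) = tr(b) * tr(a^2 b) - tr(a^2)  (reduce the b square) = x*y*z - x^2 - y^2 + 2
tr(b^2 a b^2 a) = tr(b) * tr(a b^2 a b) - tr(a b^2 a)  (reduce the b square) = y^2*z^2 - 2*x*y*z + x^2 - 2
tr(b a^-1 b^2 a b) = tr(b^2 a b^2) * tr(a) - tr(b^2 a b^2 a)  (eliminate a^-1) = x*y^3*z - x^2*y^2 - y^2*z^2 + 2
tr(b^2 a b a b) = tr(b) * tr(a b a b^2) - tr(a b a b)  (reduce the b square) = y^2*z^2 - x*y*z - y^2 - z^2 + 2
tr(a b a b a b) = tr(b a b a) * tr(b a) - tr(a b)  (split on b) = z^3 - 3*z
tr(a b a b a) = tr(a) * tr(b a b a) - tr(b a b)  (reduce the a square) = x*z^2 - y*z - x
tr(b^2 a b a b a) = tr(b) * tr(a b a b a b) - tr(a b a b a)  (reduce the b square) = y*z^3 - x*z^2 - 2*y*z + x
tr(b a^-1 b^2 a b a) = tr(b^2 a b a b) * tr(a) - tr(b^2 a b a b a)  (eliminate a^-1) = x*y^2*z^2 - x^2*y*z - y*z^3 - x*y^2 + 2*y*z + x
tr(b^2 a b a^-1 b a^-1) = tr(b a^-1 b^2 a b) * tr(a) - tr(b a^-1 b^2 a b a)  (eliminate a^-1) = x^2*y^3*z - x^3*y^2 - 2*x*y^2*z^2 + x^2*y*z + y*z^3 + x*y^2 - 2*y*z + x
tr(b^2 a b a^-1 b) = tr(b^3 a b) * tr(a) - tr(b^3 a b a)  (eliminate a^-1) = x*y^3*z - x^2*y^2 - y^2*z^2 - x*y*z + x^2 + y^2 + z^2 - 2
tr(b a b a^-1 b a^-2 b) = tr(b^2 a b a^-1 b a^-1) * tr(a) - tr(b^2 a b a^-1 b)  (eliminate a^-1) = x^3*y^3*z - x^4*y^2 - 2*x^2*y^2*z^2 + x^3*y*z - x*y^3*z + x*y*z^3 + 2*x^2*y^2 + y^2*z^2 - x*y*z - y^2 - z^2 + 2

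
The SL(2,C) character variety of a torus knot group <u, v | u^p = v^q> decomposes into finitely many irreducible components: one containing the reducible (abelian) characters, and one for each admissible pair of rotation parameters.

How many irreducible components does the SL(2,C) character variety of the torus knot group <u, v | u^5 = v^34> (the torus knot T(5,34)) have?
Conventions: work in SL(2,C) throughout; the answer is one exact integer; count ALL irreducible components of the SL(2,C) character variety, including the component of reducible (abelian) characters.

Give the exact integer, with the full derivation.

67

For T(5,34): irreducibility forces the central element u^5 = v^34 to one of +I, -I.
On an irreducible component, tr(u) is locked at 2*cos(pi*alpha/5) for some alpha in 1..4, and tr(v) at 2*cos(pi*beta/34) for some beta in 1..33.
The two central values (-1)^alpha I and (-1)^beta I must be the same matrix, so alpha and beta share a parity.
Counting: 2 odd alphas x 17 odd betas + 2 even alphas x 16 even betas = 34 + 32 = 66.
That is 66 components of irreducible characters, and with the reducible (abelian) component the total is 67.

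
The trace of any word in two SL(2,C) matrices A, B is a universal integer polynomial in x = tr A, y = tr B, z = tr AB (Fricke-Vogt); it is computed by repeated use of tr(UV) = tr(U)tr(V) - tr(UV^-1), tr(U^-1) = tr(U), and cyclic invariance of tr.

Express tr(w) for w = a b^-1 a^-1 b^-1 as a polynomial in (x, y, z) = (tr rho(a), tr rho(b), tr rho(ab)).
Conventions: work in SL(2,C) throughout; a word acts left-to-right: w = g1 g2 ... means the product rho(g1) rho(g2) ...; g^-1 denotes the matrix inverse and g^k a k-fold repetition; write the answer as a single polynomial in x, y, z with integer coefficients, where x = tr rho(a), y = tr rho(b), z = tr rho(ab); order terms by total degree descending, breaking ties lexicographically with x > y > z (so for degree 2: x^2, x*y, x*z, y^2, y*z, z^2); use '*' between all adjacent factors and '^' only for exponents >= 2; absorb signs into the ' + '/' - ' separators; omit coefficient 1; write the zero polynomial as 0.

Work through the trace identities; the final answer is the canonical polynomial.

tr(b^-1) = tr(b) = y
tr(b a b) = tr(b) tr(a b) - tr(a)   [square of b] = y*z - x
tr(b a b a) = tr(a b) tr(a b) - tr(1)   [split at a repeated a] = z^2 - 2
use: tr(a b a^-1 b) = tr(b a b) tr(a) - tr(b a b a)   [inverse elimination on a] = x*y*z - x^2 - z^2 + 2
use: tr(a^-1 b^-1 a b) = tr(a b a^-1) tr(b) - tr(a b a^-1 b)   [inverse elimination on b] = -x*y*z + x^2 + y^2 + z^2 - 2
tr(a b^-1 a^-1 b^-1) = tr(a^-1 b^-1 a) tr(b) - tr(a^-1 b^-1 a b)   [inverse elimination on b] = x*y*z - x^2 - z^2 + 2

x*y*z - x^2 - z^2 + 2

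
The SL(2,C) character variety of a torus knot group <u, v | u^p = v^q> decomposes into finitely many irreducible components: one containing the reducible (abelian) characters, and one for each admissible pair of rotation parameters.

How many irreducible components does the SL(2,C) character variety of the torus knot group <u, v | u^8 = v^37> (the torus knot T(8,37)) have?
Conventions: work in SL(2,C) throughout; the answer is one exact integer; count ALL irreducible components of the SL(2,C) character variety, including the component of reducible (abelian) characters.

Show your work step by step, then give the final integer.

In the torus knot group T(8,37), u^8 = v^37 is central, so an irreducible representation sends it to +I or -I (Schur).
On an irreducible component, tr(u) is locked at 2*cos(pi*alpha/8) for some alpha in 1..7, and tr(v) at 2*cos(pi*beta/37) for some beta in 1..36.
Consistency of u^8 = (-1)^alpha I with v^37 = (-1)^beta I forces alpha = beta (mod 2).
Enumerate parity-matched pairs: 4*18 odd-odd plus 3*18 even-even gives 126.
That is 126 components of irreducible characters, and with the reducible (abelian) component the total is 127.

127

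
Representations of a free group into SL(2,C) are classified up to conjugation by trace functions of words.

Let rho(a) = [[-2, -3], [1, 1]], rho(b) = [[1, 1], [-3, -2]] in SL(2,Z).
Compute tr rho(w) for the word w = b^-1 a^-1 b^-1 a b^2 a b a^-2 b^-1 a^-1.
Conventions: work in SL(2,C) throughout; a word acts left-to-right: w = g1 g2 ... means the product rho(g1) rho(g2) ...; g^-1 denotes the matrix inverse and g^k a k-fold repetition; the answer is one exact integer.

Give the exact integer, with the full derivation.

4871

rho(b^-1) = [[-2, -1], [3, 1]]
... * rho(a^-1) = [[1, 3], [-1, -2]]  ->  [[-1, -4], [2, 7]]
... * rho(b^-1) = [[-2, -1], [3, 1]]  ->  [[-10, -3], [17, 5]]
... * rho(a) = [[-2, -3], [1, 1]]  ->  [[17, 27], [-29, -46]]
... * rho(b) = [[1, 1], [-3, -2]]  ->  [[-64, -37], [109, 63]]
... * rho(b) = [[1, 1], [-3, -2]]  ->  [[47, 10], [-80, -17]]
... * rho(a) = [[-2, -3], [1, 1]]  ->  [[-84, -131], [143, 223]]
... * rho(b) = [[1, 1], [-3, -2]]  ->  [[309, 178], [-526, -303]]
... * rho(a^-1) = [[1, 3], [-1, -2]]  ->  [[131, 571], [-223, -972]]
... * rho(a^-1) = [[1, 3], [-1, -2]]  ->  [[-440, -749], [749, 1275]]
... * rho(b^-1) = [[-2, -1], [3, 1]]  ->  [[-1367, -309], [2327, 526]]
... * rho(a^-1) = [[1, 3], [-1, -2]]  ->  [[-1058, -3483], [1801, 5929]]
tr = -1058 + 5929 = 4871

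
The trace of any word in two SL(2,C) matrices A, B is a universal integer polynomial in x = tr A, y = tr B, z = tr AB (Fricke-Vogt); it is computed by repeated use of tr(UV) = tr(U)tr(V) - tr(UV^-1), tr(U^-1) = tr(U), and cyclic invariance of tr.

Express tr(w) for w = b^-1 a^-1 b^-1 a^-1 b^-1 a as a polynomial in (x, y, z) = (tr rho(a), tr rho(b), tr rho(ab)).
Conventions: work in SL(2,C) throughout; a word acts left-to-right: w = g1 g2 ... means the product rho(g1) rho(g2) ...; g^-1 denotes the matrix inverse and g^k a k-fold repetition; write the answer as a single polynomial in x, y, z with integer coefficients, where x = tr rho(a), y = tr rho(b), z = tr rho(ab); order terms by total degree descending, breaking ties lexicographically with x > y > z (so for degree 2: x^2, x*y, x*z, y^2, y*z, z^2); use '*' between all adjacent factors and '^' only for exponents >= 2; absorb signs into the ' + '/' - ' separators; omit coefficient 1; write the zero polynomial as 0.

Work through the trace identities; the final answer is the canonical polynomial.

x*y*z^2 - x^2*z - z^3 - x*y + 3*z

tr(b^-1) = tr(b) = y
tr(b^-2) = tr(b^-1) tr(b) - tr(1) = y^2 - 2
and tr(b a b) = tr(b) tr(a b) - tr(a) = y*z - x
tr(b a b a) = tr(b a) tr(b a) - tr(1)   [split at repeated b] = z^2 - 2
and tr(a b a^-1 b) = tr(b a b) tr(a) - tr(b a b a) = x*y*z - x^2 - z^2 + 2
next, tr(a b a^-1 b^-1) = tr(a b a^-1) tr(b) - tr(a b a^-1 b) = -x*y*z + x^2 + y^2 + z^2 - 2
tr(a^-1 b^-2 a b) = tr(a b a^-1 b^-1) tr(b) - tr(a b a^-1) = -x*y^2*z + x^2*y + y^3 + y*z^2 - 3*y
next, tr(b^-1 a b^-1 a^-1 b^-1) = tr(a^-1 b^-2 a) tr(b) - tr(a^-1 b^-2 a b) = x*y^2*z - x^2*y - y*z^2 + y
tr(b^-1 a) = tr(a) tr(b) - tr(a b) = x*y - z
next, tr(b^-1 a b^-1) = tr(b^-1 a) tr(b) - tr(b^-1 a b) = x*y^2 - y*z - x
next, tr(a^2 b) = tr(a) tr(b a) - tr(b) = x*z - y
next, tr(a^2) = tr(a) tr(a) - tr(1) = x^2 - 2
and tr(b a^2 b) = tr(b) tr(a^2 b) - tr(a^2) = x*y*z - x^2 - y^2 + 2
next, tr(b a^2 b a) = tr(a) tr(b a b a) - tr(b a b) = x*z^2 - y*z - x
next, tr(a b a^-1 b a) = tr(b a^2 b) tr(a) - tr(b a^2 b a) = x^2*y*z - x^3 - x*y^2 - x*z^2 + y*z + 3*x
tr(b a b a b) = tr(b) tr(a b a b) - tr(a b a) = y*z^2 - x*z - y
and tr(b a b a b a) = tr(b a) tr(b a b a) - tr(b^-1 a^-1)   [split at repeated b] = z^3 - 3*z
next, tr(a b a^-1 b a b) = tr(b a b a b) tr(a) - tr(b a b a b a) = x*y*z^2 - x^2*z - z^3 - x*y + 3*z
tr(a^-1 b a b^-1 a b) = tr(a b a^-1 b a) tr(b) - tr(a b a^-1 b a b) = x^2*y^2*z - x^3*y - x*y^3 - 2*x*y*z^2 + x^2*z + y^2*z + z^3 + 4*x*y - 3*z
and tr(a b^-1 a b^-1 a^-1 b) = tr(a^-1 b a b^-1 a) tr(b) - tr(a^-1 b a b^-1 a b) = -x^2*y^2*z + x^3*y + x*y^3 + 2*x*y*z^2 - x^2*z - y^2*z - z^3 - 3*x*y + 3*z
and tr(b^-1 a b^-1 a^-1 b^-1 a) = tr(a b^-1 a b^-1 a^-1) tr(b) - tr(a b^-1 a b^-1 a^-1 b) = x^2*y^2*z - x^3*y - 2*x*y*z^2 + x^2*z + z^3 + 2*x*y - 3*z
next, tr(b^-1 a^-1 b^-1 a^-1 b^-1 a) = tr(b^-1 a b^-1 a^-1 b^-1) tr(a) - tr(b^-1 a b^-1 a^-1 b^-1 a) = x*y*z^2 - x^2*z - z^3 - x*y + 3*z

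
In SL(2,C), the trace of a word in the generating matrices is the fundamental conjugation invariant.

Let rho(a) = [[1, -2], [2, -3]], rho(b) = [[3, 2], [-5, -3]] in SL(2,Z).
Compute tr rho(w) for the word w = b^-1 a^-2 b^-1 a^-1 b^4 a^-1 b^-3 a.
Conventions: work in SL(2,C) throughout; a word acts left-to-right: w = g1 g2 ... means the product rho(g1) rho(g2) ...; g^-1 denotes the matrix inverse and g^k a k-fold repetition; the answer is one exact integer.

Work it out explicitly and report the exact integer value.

rho(b^-1) = [[-3, -2], [5, 3]]
... * rho(a^-1) = [[-3, 2], [-2, 1]]  ->  [[13, -8], [-21, 13]]
... * rho(a^-1) = [[-3, 2], [-2, 1]]  ->  [[-23, 18], [37, -29]]
... * rho(b^-1) = [[-3, -2], [5, 3]]  ->  [[159, 100], [-256, -161]]
... * rho(a^-1) = [[-3, 2], [-2, 1]]  ->  [[-677, 418], [1090, -673]]
... * rho(b) = [[3, 2], [-5, -3]]  ->  [[-4121, -2608], [6635, 4199]]
... * rho(b) = [[3, 2], [-5, -3]]  ->  [[677, -418], [-1090, 673]]
... * rho(b) = [[3, 2], [-5, -3]]  ->  [[4121, 2608], [-6635, -4199]]
... * rho(b) = [[3, 2], [-5, -3]]  ->  [[-677, 418], [1090, -673]]
... * rho(a^-1) = [[-3, 2], [-2, 1]]  ->  [[1195, -936], [-1924, 1507]]
... * rho(b^-1) = [[-3, -2], [5, 3]]  ->  [[-8265, -5198], [13307, 8369]]
... * rho(b^-1) = [[-3, -2], [5, 3]]  ->  [[-1195, 936], [1924, -1507]]
... * rho(b^-1) = [[-3, -2], [5, 3]]  ->  [[8265, 5198], [-13307, -8369]]
... * rho(a) = [[1, -2], [2, -3]]  ->  [[18661, -32124], [-30045, 51721]]
tr = 18661 + 51721 = 70382

70382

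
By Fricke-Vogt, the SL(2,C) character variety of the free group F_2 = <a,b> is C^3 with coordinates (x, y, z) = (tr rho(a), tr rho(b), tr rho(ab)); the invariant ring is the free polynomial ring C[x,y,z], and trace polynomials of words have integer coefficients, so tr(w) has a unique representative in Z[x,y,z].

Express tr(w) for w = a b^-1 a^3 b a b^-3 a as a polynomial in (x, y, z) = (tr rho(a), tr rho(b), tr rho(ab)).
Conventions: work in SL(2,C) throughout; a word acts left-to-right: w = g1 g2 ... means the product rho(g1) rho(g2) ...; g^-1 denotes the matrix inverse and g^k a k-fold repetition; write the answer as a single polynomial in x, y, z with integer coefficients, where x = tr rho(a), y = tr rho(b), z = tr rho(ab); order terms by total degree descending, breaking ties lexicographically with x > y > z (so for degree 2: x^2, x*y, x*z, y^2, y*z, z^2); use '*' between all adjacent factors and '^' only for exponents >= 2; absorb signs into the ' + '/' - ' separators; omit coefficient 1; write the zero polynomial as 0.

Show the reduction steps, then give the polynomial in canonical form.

x^5*y^4*z - x^4*y^5 - 2*x^4*y^3*z^2 - 2*x^5*y^2*z - x^3*y^4*z + x^3*y^2*z^3 + 3*x^4*y^3 + 3*x^4*y*z^2 + 2*x^2*y^5 + 3*x^2*y^3*z^2 + 2*x^3*y^2*z - x^3*z^3 - x*y^2*z^3 - x^4*y - 7*x^2*y^3 - 5*x^2*y*z^2 - y^5 - y^3*z^2 + x^3*z + x*z^3 + 3*x^2*y + 5*y^3 + 2*y*z^2 - x*z - 5*y

trace(b a^2) = trace(a) * trace(b a) - trace(b)   [square of a] = x*z - y
trace(a b a^2) = trace(a) * trace(b a^2) - trace(b a)   [square of a] = x^2*z - x*y - z
trace(b a^4) = trace(a) * trace(a b a^2) - trace(a b a)   [square of a] = x^3*z - x^2*y - 2*x*z + y
trace(a^4 b a) = trace(a) * trace(b a^4) - trace(b a^3)   [square of a] = x^4*z - x^3*y - 3*x^2*z + 2*x*y + z
next, trace(a^5 b a) = trace(a) * trace(a^4 b a) - trace(a^4 b)   [square of a] = x^5*z - x^4*y - 4*x^3*z + 3*x^2*y + 3*x*z - y
trace(b a b a) = trace(a b) * trace(a b) - trace(1)   [split at a repeated a] = z^2 - 2
trace(b a b) = trace(b) * trace(a b) - trace(a)   [square of b] = y*z - x
trace(b a b a^2) = trace(a) * trace(b a b a) - trace(b a b)   [square of a] = x*z^2 - y*z - x
next, trace(b a b a^3) = trace(a) * trace(b a b a^2) - trace(b a b a)   [square of a] = x^2*z^2 - x*y*z - x^2 - z^2 + 2
and trace(b a b a^4) = trace(a) * trace(b a b a^3) - trace(b a b a^2)   [square of a] = x^3*z^2 - x^2*y*z - x^3 - 2*x*z^2 + y*z + 3*x
next, trace(a^5 b a b) = trace(a) * trace(b a b a^4) - trace(b a b a^3)   [square of a] = x^4*z^2 - x^3*y*z - x^4 - 3*x^2*z^2 + 2*x*y*z + 4*x^2 + z^2 - 2
and trace(b^-1 a^5 b a) = trace(a^5 b a) * trace(b) - trace(a^5 b a b)   [inverse elimination on b] = x^5*y*z - x^4*y^2 - x^4*z^2 - 3*x^3*y*z + x^4 + 3*x^2*y^2 + 3*x^2*z^2 + x*y*z - 4*x^2 - y^2 - z^2 + 2
and trace(a^3 b a b^-2 a^2) = trace(b^-1 a^5 b a) * trace(b) - trace(b^-1 a^5 b a b)   [inverse elimination on b] = x^5*y^2*z - x^4*y^3 - x^4*y*z^2 - x^5*z - 3*x^3*y^2*z + 2*x^4*y + 3*x^2*y^3 + 3*x^2*y*z^2 + 4*x^3*z + x*y^2*z - 7*x^2*y - y^3 - y*z^2 - 3*x*z + 3*y
trace(b^2) = trace(b) * trace(b) - trace(1)   [square of b] = y^2 - 2
next, trace(b a^2 b) = trace(a) * trace(b^2 a) - trace(b^2)   [square of a] = x*y*z - x^2 - y^2 + 2
trace(b a^2 b a^2) = trace(a) * trace(b a^2 b a) - trace(b a^2 b)   [square of a] = x^2*z^2 - 2*x*y*z + y^2 - 2
and trace(b a^3 b a^2) = trace(a) * trace(b a^2 b a^2) - trace(b a^2 b a)   [square of a] = x^3*z^2 - 2*x^2*y*z + x*y^2 - x*z^2 + y*z - x
and trace(a^2 b a^3 b a) = trace(a) * trace(b a^3 b a^2) - trace(b a^3 b a)   [square of a] = x^4*z^2 - 2*x^3*y*z + x^2*y^2 - 2*x^2*z^2 + 2*x*y*z + z^2 - 2
and trace(b a b a b a) = trace(a b a b) * trace(a b) - trace(b a)   [split at a repeated a] = z^3 - 3*z
trace(b a b a b) = trace(b) * trace(a b a b) - trace(a b a)   [square of b] = y*z^2 - x*z - y
trace(b a b a^2 b a) = trace(a) * trace(b a b a b a) - trace(b a b a b)   [square of a] = x*z^3 - y*z^2 - 2*x*z + y
next, trace(b^2 a b) = trace(b) * trace(b a b) - trace(b a)   [square of b] = y^2*z - x*y - z
and trace(b a b a^2 b) = trace(a) * trace(b^2 a b a) - trace(b^2 a b)   [square of a] = x*y*z^2 - x^2*z - y^2*z + z
next, trace(b a b a^2 b a^2) = trace(a) * trace(b a b a^2 b a) - trace(b a b a^2 b)   [square of a] = x^2*z^3 - 2*x*y*z^2 - x^2*z + y^2*z + x*y - z
trace(a^2 b a^3 b a b) = trace(a) * trace(b a b a^2 b a^2) - trace(b a b a^2 b a)   [square of a] = x^3*z^3 - 2*x^2*y*z^2 - x^3*z + x*y^2*z - x*z^3 + x^2*y + y*z^2 + x*z - y
next, trace(b^-1 a^2 b a^3 b a) = trace(a^2 b a^3 b a) * trace(b) - trace(a^2 b a^3 b a b)   [inverse elimination on b] = x^4*y*z^2 - 2*x^3*y^2*z - x^3*z^3 + x^2*y^3 + x^3*z + x*y^2*z + x*z^3 - x^2*y - x*z - y
trace(a^3 b a b^-2 a^2 b) = trace(b^-1 a^2 b a^3 b a) * trace(b) - trace(b^-1 a^2 b a^3 b a b)   [inverse elimination on b] = x^4*y^2*z^2 - 2*x^3*y^3*z - x^3*y*z^3 - x^4*z^2 + x^2*y^4 + 3*x^3*y*z + x*y^3*z + x*y*z^3 - 2*x^2*y^2 + 2*x^2*z^2 - 3*x*y*z - y^2 - z^2 + 2
and trace(b^-1 a^2 b^-1 a^3 b a b^-1) = trace(a^3 b a b^-2 a^2) * trace(b) - trace(a^3 b a b^-2 a^2 b)   [inverse elimination on b] = x^5*y^3*z - x^4*y^4 - 2*x^4*y^2*z^2 - x^5*y*z - x^3*y^3*z + x^3*y*z^3 + 2*x^4*y^2 + x^4*z^2 + 2*x^2*y^4 + 3*x^2*y^2*z^2 + x^3*y*z - x*y*z^3 - 5*x^2*y^2 - 2*x^2*z^2 - y^4 - y^2*z^2 + 4*y^2 + z^2 - 2
and trace(a^2 b^-1 a^3 b a) = trace(a^3 b a^3) * trace(b) - trace(a^3 b a^3 b)   [inverse elimination on b] = x^5*y*z - x^4*y^2 - x^4*z^2 - 2*x^3*y*z + 2*x^2*y^2 + 2*x^2*z^2 + x*y*z - y^2 - z^2 + 2
trace(a^2 b^-1 a^3 b a b) = trace(a^3 b a b a^2) * trace(b) - trace(a^3 b a b a^2 b)   [inverse elimination on b] = x^4*y*z^2 - x^3*y^2*z - x^3*z^3 - x^4*y - x^2*y*z^2 + x^3*z + x*y^2*z + x*z^3 + 3*x^2*y - x*z - y
next, trace(b^-1 a^2 b^-1 a^3 b a) = trace(a^2 b^-1 a^3 b a) * trace(b) - trace(a^2 b^-1 a^3 b a b)   [inverse elimination on b] = x^5*y^2*z - x^4*y^3 - 2*x^4*y*z^2 - x^3*y^2*z + x^3*z^3 + x^4*y + 2*x^2*y^3 + 3*x^2*y*z^2 - x^3*z - x*z^3 - 3*x^2*y - y^3 - y*z^2 + x*z + 3*y
next, trace(a b^-1 a^3 b a b^-3 a) = trace(b^-1 a^2 b^-1 a^3 b a b^-1) * trace(b) - trace(b^-1 a^2 b^-1 a^3 b a)   [inverse elimination on b] = x^5*y^4*z - x^4*y^5 - 2*x^4*y^3*z^2 - 2*x^5*y^2*z - x^3*y^4*z + x^3*y^2*z^3 + 3*x^4*y^3 + 3*x^4*y*z^2 + 2*x^2*y^5 + 3*x^2*y^3*z^2 + 2*x^3*y^2*z - x^3*z^3 - x*y^2*z^3 - x^4*y - 7*x^2*y^3 - 5*x^2*y*z^2 - y^5 - y^3*z^2 + x^3*z + x*z^3 + 3*x^2*y + 5*y^3 + 2*y*z^2 - x*z - 5*y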